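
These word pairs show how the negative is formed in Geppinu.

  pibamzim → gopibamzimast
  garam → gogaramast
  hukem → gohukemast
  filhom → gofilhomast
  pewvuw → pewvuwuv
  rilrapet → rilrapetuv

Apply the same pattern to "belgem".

gobelgemast

hukem and rilrapet both have last vowel 'e' yet inflect differently (gohukemast, rilrapetuv), so the last vowel is not what conditions the rule; the final letter is.
"belgem" ends in -m. The stems ending in -m (pibamzim → gopibamzimast, garam → gogaramast, hukem → gohukemast) add go- … -ast around the stem.
The other pattern: stems ending in -t or -w add -uv.
So belgem → gobelgemast.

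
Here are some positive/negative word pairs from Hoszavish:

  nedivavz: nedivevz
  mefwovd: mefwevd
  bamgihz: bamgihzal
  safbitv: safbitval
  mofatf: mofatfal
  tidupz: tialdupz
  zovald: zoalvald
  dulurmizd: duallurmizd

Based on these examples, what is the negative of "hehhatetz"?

nedivavz and bamgihz both end in -z yet inflect differently (nedivevz, bamgihzal), so the final letter is not what conditions the rule; the second-to-last letter is.
"hehhatetz" has second-to-last letter 't'. The stems whose second-to-last letter is 't' (safbitv → safbitval, mofatf → mofatfal) add -al.
So hehhatetz → hehhatetzal.

hehhatetzal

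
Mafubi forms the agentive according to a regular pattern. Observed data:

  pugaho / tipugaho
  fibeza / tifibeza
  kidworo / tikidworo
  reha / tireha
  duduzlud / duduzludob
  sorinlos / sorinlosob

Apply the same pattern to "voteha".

tivoteha

pugaho and sorinlos both have last vowel 'o' yet inflect differently (tipugaho, sorinlosob), so the last vowel is not what conditions the rule; whether the stem ends in a vowel or a consonant is.
"voteha" ends in a vowel. The stems ending in a vowel (pugaho → tipugaho, fibeza → tifibeza, kidworo → tikidworo) add the prefix ti-.
So voteha → tivoteha.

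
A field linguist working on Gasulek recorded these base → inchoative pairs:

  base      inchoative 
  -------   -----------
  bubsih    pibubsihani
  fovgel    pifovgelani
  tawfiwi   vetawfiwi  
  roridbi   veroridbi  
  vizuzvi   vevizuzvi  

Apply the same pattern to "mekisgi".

"mekisgi" ends in a vowel. The stems ending in a vowel (vizuzvi → vevizuzvi, roridbi → veroridbi, tawfiwi → vetawfiwi) add the prefix ve-.
The other pattern: stems ending in a consonant add pi- … -ani around the stem.
So mekisgi → vemekisgi.

vemekisgi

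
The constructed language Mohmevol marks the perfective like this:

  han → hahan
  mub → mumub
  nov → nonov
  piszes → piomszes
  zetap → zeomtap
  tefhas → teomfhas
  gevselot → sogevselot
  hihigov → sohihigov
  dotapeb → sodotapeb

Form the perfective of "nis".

ninis

"nis" has 1 vowel. The stems with 1 vowel (han → hahan, mub → mumub, nov → nonov) repeat the first consonant+vowel as a prefix.
So nis → ninis.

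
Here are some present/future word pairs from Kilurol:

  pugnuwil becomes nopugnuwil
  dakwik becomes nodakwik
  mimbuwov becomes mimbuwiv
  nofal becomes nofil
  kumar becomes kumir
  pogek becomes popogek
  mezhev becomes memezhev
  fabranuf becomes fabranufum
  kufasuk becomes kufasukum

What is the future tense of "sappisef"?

sasappisef

pugnuwil and nofal both end in -l yet inflect differently (nopugnuwil, nofil), so the final letter is not what conditions the rule; the last vowel is.
"sappisef" has last vowel 'e'. The stems whose last vowel is 'e' (pogek → popogek, mezhev → memezhev) repeat the first consonant+vowel as a prefix.
The other patterns: stems whose last vowel is 'i' add the prefix no-; stems whose last vowel is 'a' or 'o' change the last vowel to 'i'; stems whose last vowel is 'u' add -um.
So sappisef → sasappisef.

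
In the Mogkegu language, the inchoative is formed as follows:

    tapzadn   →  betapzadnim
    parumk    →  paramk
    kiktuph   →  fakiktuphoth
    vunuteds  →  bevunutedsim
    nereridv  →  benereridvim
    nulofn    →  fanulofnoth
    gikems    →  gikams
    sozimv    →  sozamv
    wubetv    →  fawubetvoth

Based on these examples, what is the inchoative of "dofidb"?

vunuteds and gikems both end in -s yet inflect differently (bevunutedsim, gikams), so the final letter is not what conditions the rule; the second-to-last letter is.
"dofidb" has second-to-last letter 'd'. The stems whose second-to-last letter is 'd' (vunuteds → bevunutedsim, tapzadn → betapzadnim, nereridv → benereridvim) add be- … -im around the stem.
So dofidb → bedofidbim.

bedofidbim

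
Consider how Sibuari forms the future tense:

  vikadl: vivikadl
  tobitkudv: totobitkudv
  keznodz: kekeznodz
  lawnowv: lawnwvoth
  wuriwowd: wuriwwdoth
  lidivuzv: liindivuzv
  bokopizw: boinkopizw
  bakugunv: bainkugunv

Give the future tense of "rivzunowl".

rivzunwloth

"rivzunowl" has second-to-last letter 'w'. The stems whose second-to-last letter is 'w' (lawnowv → lawnwvoth, wuriwowd → wuriwwdoth) delete the last vowel and add -oth.
So rivzunowl → rivzunwloth.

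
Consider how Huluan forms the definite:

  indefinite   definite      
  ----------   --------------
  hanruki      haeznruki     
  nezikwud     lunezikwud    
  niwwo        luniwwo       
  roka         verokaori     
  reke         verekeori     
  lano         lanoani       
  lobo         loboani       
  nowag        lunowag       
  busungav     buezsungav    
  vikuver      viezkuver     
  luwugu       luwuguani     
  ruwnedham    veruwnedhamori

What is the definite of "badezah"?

lobo and niwwo both end in -o yet inflect differently (loboani, luniwwo), so the final letter is not what conditions the rule; the first letter is.
"badezah" begins with b-. The one such stem in the data (busungav → buezsungav) inserts -ez- after the first vowel (as do vikuver, hanruki), so the same rule applies.
The other patterns: stems beginning with r- add ve- … -ori around the stem; stems beginning with l- add -ani; stems beginning with n- add the prefix lu-.
So badezah → baezdezah.

baezdezah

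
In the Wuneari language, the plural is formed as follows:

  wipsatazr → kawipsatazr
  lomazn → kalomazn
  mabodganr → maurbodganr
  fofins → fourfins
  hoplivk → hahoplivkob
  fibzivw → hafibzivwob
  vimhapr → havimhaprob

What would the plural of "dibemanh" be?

wipsatazr and mabodganr both end in -r yet inflect differently (kawipsatazr, maurbodganr), so the final letter is not what conditions the rule; the second-to-last letter is.
"dibemanh" has second-to-last letter 'n'. The stems whose second-to-last letter is 'n' (mabodganr → maurbodganr, fofins → fourfins) insert -ur- after the first vowel.
The other patterns: stems whose second-to-last letter is 'z' add the prefix ka-; stems whose second-to-last letter is 'p' or 'v' add ha- … -ob around the stem.
So dibemanh → diurbemanh.

diurbemanh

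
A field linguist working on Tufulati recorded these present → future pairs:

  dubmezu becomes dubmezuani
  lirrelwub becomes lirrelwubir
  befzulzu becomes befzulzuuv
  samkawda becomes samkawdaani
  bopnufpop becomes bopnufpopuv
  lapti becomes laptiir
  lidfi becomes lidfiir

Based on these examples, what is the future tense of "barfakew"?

befzulzu and dubmezu both end in -u yet inflect differently (befzulzuuv, dubmezuani), so the final letter is not what conditions the rule; the first letter is.
"barfakew" begins with b-. The stems beginning with b- (befzulzu → befzulzuuv, bopnufpop → bopnufpopuv) add -uv.
So barfakew → barfakewuv.

barfakewuv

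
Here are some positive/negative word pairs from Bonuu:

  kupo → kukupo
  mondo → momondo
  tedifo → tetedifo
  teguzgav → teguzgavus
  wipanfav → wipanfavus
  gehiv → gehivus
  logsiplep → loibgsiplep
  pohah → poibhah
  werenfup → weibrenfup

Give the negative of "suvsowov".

teguzgav and pohah both have last vowel 'a' yet inflect differently (teguzgavus, poibhah), so the last vowel is not what conditions the rule; the final letter is.
"suvsowov" ends in -v. The stems ending in -v (teguzgav → teguzgavus, wipanfav → wipanfavus, gehiv → gehivus) add -us.
So suvsowov → suvsowovus.

suvsowovus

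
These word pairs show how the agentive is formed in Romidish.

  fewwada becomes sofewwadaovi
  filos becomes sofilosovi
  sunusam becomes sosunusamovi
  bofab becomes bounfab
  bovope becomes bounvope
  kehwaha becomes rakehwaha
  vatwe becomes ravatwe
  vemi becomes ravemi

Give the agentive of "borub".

fewwada and kehwaha both end in -a yet inflect differently (sofewwadaovi, rakehwaha), so the final letter is not what conditions the rule; the first letter is.
"borub" begins with b-. The stems beginning with b- (bofab → bounfab, bovope → bounvope) insert -un- after the first vowel.
So borub → bounrub.

bounrub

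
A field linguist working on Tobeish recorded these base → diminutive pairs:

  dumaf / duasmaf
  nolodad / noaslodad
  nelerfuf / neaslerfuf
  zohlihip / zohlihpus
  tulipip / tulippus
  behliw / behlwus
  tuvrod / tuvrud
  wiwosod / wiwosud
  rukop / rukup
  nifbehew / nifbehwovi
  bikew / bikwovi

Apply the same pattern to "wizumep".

nolodad and tuvrod both end in -d yet inflect differently (noaslodad, tuvrud), so the final letter is not what conditions the rule; the last vowel is.
"wizumep" has last vowel 'e'. The stems whose last vowel is 'e' (nifbehew → nifbehwovi, bikew → bikwovi) delete the last vowel and add -ovi.
The other patterns: stems whose last vowel is 'a' or 'u' insert -as- after the first vowel; stems whose last vowel is 'i' delete the last vowel and add -us; stems whose last vowel is 'o' change the last vowel to 'u'.
So wizumep → wizumpovi.

wizumpovi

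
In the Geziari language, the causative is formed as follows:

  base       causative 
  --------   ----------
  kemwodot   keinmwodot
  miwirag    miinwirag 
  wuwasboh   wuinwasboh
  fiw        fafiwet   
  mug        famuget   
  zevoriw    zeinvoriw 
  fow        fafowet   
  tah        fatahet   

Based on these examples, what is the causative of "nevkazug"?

neinvkazug

mug and miwirag both end in -g yet inflect differently (famuget, miinwirag), so the final letter is not what conditions the rule; the number of vowels is.
"nevkazug" has 3 vowels. The stems with 3 vowels (miwirag → miinwirag, wuwasboh → wuinwasboh, zevoriw → zeinvoriw) insert -in- after the first vowel.
The other pattern: stems with 1 vowel add fa- … -et around the stem.
So nevkazug → neinvkazug.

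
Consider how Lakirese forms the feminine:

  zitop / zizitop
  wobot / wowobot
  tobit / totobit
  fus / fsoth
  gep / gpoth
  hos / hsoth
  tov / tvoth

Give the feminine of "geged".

zitop and gep both end in -p yet inflect differently (zizitop, gpoth), so the final letter is not what conditions the rule; the number of vowels is.
"geged" has 2 vowels. The stems with 2 vowels (zitop → zizitop, wobot → wowobot, tobit → totobit) repeat the first consonant+vowel as a prefix.
So geged → gegeged.

gegeged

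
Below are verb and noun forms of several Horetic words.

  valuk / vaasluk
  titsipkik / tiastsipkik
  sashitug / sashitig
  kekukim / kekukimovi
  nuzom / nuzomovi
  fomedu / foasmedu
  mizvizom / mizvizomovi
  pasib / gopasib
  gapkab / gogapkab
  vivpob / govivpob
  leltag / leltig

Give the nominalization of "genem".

genemovi

"genem" ends in -m. The stems ending in -m (nuzom → nuzomovi, mizvizom → mizvizomovi, kekukim → kekukimovi) add -ovi.
The other patterns: stems ending in -g change the last vowel to 'i'; stems ending in -b add the prefix go-; stems ending in -k or -u insert -as- after the first vowel.
So genem → genemovi.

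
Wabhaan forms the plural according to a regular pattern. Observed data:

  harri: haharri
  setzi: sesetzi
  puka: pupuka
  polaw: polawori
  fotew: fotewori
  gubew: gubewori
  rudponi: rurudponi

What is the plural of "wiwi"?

wiwiwi

"wiwi" ends in -i. The stems ending in -i (rudponi → rurudponi, setzi → sesetzi, harri → haharri) repeat the first consonant+vowel as a prefix.
The other pattern: stems ending in -w add -ori.
So wiwi → wiwiwi.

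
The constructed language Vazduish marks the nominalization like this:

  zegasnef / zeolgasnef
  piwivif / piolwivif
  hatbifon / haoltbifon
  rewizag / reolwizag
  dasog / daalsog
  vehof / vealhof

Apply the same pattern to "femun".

rewizag and dasog both end in -g yet inflect differently (reolwizag, daalsog), so the final letter is not what conditions the rule; the number of vowels is.
"femun" has 2 vowels. The stems with 2 vowels (dasog → daalsog, vehof → vealhof) insert -al- after the first vowel.
So femun → fealmun.

fealmun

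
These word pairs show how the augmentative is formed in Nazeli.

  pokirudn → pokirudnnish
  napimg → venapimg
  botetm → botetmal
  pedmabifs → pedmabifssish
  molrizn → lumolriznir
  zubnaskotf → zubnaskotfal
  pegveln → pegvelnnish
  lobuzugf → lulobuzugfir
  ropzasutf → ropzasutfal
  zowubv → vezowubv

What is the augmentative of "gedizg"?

lugedizgir

zubnaskotf and lobuzugf both end in -f yet inflect differently (zubnaskotfal, lulobuzugfir), so the final letter is not what conditions the rule; the second-to-last letter is.
"gedizg" has second-to-last letter 'z'. The one such stem in the data (molrizn → lumolriznir) adds lu- … -ir around the stem, so the same rule applies.
So gedizg → lugedizgir.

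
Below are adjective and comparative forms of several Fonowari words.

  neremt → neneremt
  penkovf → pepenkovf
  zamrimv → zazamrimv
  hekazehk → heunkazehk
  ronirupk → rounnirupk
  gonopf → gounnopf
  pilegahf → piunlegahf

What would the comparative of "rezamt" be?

"rezamt" has second-to-last letter 'm'. The stems whose second-to-last letter is 'm' (neremt → neneremt, zamrimv → zazamrimv) repeat the first consonant+vowel as a prefix.
So rezamt → rerezamt.

rerezamt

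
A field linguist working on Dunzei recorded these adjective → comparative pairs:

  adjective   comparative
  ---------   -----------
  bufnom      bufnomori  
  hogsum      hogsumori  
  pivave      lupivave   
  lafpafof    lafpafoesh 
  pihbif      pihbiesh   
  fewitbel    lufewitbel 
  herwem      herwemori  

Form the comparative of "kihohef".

kihoheesh

lafpafof and bufnom both have last vowel 'o' yet inflect differently (lafpafoesh, bufnomori), so the last vowel is not what conditions the rule; the final letter is.
"kihohef" ends in -f. The stems ending in -f (pihbif → pihbiesh, lafpafof → lafpafoesh) drop the final letter and add -esh.
The other patterns: stems ending in -e or -l add the prefix lu-; stems ending in -m add -ori.
So kihohef → kihoheesh.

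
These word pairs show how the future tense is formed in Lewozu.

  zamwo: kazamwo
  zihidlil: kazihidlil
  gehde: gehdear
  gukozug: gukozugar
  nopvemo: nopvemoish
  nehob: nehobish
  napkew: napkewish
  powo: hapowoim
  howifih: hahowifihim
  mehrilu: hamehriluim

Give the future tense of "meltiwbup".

hameltiwbupim

zamwo and nopvemo both end in -o yet inflect differently (kazamwo, nopvemoish), so the final letter is not what conditions the rule; the first letter is.
"meltiwbup" begins with m-. The one such stem in the data (mehrilu → hamehriluim) adds ha- … -im around the stem, so the same rule applies.
The other patterns: stems beginning with z- add the prefix ka-; stems beginning with g- add -ar; stems beginning with n- add -ish.
So meltiwbup → hameltiwbupim.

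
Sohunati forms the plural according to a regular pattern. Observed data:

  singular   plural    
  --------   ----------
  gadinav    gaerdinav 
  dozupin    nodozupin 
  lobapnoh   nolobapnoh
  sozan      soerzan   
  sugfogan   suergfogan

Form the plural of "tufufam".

sozan and dozupin both end in -n yet inflect differently (soerzan, nodozupin), so the final letter is not what conditions the rule; the last vowel is.
"tufufam" has last vowel 'a'. The stems whose last vowel is 'a' (sozan → soerzan, sugfogan → suergfogan, gadinav → gaerdinav) insert -er- after the first vowel.
The other pattern: stems whose last vowel is 'i' or 'o' add the prefix no-.
So tufufam → tuerfufam.

tuerfufam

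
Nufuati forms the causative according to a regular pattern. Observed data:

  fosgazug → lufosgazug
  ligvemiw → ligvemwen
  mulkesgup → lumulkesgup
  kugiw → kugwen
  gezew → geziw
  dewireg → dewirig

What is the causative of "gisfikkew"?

kugiw and gezew both end in -w yet inflect differently (kugwen, geziw), so the final letter is not what conditions the rule; the last vowel is.
"gisfikkew" has last vowel 'e'. The stems whose last vowel is 'e' (dewireg → dewirig, gezew → geziw) change the last vowel to 'i'.
So gisfikkew → gisfikkiw.

gisfikkiw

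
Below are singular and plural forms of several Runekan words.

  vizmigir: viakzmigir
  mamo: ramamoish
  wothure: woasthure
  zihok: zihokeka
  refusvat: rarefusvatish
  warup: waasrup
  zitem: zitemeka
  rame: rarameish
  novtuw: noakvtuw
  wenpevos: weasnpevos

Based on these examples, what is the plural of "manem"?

"manem" begins with m-. The one such stem in the data (mamo → ramamoish) adds ra- … -ish around the stem, so the same rule applies.
So manem → ramanemish.

ramanemish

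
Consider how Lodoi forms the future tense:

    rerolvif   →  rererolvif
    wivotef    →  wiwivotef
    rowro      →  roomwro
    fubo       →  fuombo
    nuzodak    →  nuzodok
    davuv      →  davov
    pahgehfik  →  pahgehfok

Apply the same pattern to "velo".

rerolvif and pahgehfik both have last vowel 'i' yet inflect differently (rererolvif, pahgehfok), so the last vowel is not what conditions the rule; the final letter is.
"velo" ends in -o. The stems ending in -o (rowro → roomwro, fubo → fuombo) insert -om- after the first vowel.
The other patterns: stems ending in -f repeat the first consonant+vowel as a prefix; stems ending in -k or -v change the last vowel to 'o'.
So velo → veomlo.

veomlo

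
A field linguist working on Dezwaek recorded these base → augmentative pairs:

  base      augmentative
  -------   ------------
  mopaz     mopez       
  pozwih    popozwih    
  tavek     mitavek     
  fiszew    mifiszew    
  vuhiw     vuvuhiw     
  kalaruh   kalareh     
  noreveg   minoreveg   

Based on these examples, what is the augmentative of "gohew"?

migohew

fiszew and vuhiw both end in -w yet inflect differently (mifiszew, vuvuhiw), so the final letter is not what conditions the rule; the last vowel is.
"gohew" has last vowel 'e'. The stems whose last vowel is 'e' (fiszew → mifiszew, noreveg → minoreveg, tavek → mitavek) add the prefix mi-.
The other patterns: stems whose last vowel is 'i' repeat the first consonant+vowel as a prefix; stems whose last vowel is 'a' or 'u' change the last vowel to 'e'.
So gohew → migohew.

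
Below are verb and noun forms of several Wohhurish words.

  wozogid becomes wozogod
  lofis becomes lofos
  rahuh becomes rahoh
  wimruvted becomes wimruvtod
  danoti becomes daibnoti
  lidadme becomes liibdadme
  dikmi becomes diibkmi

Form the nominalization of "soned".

sonod

"soned" ends in a consonant. The stems ending in a consonant (wozogid → wozogod, lofis → lofos, rahuh → rahoh) change the last vowel to 'o'.
So soned → sonod.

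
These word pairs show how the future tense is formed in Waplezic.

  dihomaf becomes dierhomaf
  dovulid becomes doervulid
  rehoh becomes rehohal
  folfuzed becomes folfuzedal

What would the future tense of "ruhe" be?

dovulid and folfuzed both end in -d yet inflect differently (doervulid, folfuzedal), so the final letter is not what conditions the rule; the first letter is.
"ruhe" begins with r-. The one such stem in the data (rehoh → rehohal) adds -al, so the same rule applies.
The other pattern: stems beginning with d- insert -er- after the first vowel.
So ruhe → ruheal.

ruheal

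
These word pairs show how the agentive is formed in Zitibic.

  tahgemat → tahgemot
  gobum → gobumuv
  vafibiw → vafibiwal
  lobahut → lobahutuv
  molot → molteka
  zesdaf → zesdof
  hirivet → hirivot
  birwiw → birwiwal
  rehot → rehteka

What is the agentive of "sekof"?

lobahut and rehot both end in -t yet inflect differently (lobahutuv, rehteka), so the final letter is not what conditions the rule; the last vowel is.
"sekof" has last vowel 'o'. The stems whose last vowel is 'o' (rehot → rehteka, molot → molteka) delete the last vowel and add -eka.
So sekof → sekfeka.

sekfeka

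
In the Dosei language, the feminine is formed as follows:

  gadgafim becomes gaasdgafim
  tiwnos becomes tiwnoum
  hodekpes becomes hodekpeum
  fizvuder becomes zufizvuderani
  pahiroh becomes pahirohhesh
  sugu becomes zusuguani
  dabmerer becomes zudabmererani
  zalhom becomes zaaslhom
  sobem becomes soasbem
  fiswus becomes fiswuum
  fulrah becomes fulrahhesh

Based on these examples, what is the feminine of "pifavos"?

sobem and hodekpes both have last vowel 'e' yet inflect differently (soasbem, hodekpeum), so the last vowel is not what conditions the rule; the final letter is.
"pifavos" ends in -s. The stems ending in -s (hodekpes → hodekpeum, tiwnos → tiwnoum, fiswus → fiswuum) drop the final letter and add -um.
The other patterns: stems ending in -m insert -as- after the first vowel; stems ending in -h double the final consonant and add -esh; stems ending in -r or -u add zu- … -ani around the stem.
So pifavos → pifavoum.

pifavoum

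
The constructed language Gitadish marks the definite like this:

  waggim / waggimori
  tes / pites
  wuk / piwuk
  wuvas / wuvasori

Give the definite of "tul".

"tul" has 1 vowel. The stems with 1 vowel (tes → pites, wuk → piwuk) add the prefix pi-.
The other pattern: stems with 2 vowels add -ori.
So tul → pitul.

pitul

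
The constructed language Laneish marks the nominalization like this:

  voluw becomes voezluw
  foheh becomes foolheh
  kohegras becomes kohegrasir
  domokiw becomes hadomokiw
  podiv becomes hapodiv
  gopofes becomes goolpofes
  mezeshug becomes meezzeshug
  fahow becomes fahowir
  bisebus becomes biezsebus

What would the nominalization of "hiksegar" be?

hiksegarir

"hiksegar" has last vowel 'a'. The one such stem in the data (kohegras → kohegrasir) adds -ir, so the same rule applies.
The other patterns: stems whose last vowel is 'e' insert -ol- after the first vowel; stems whose last vowel is 'u' insert -ez- after the first vowel; stems whose last vowel is 'i' add the prefix ha-.
So hiksegar → hiksegarir.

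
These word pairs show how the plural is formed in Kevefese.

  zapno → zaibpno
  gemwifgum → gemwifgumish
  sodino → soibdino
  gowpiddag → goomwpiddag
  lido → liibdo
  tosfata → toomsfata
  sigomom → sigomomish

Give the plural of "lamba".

sigomom and sodino both have last vowel 'o' yet inflect differently (sigomomish, soibdino), so the last vowel is not what conditions the rule; the final letter is.
"lamba" ends in -a. The one such stem in the data (tosfata → toomsfata) inserts -om- after the first vowel (as does gowpiddag), so the same rule applies.
So lamba → laommba.

laommba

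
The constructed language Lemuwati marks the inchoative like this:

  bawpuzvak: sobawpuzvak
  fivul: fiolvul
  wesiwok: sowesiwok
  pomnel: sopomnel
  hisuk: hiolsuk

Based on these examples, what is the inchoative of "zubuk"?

zuolbuk

hisuk and wesiwok both end in -k yet inflect differently (hiolsuk, sowesiwok), so the final letter is not what conditions the rule; the last vowel is.
"zubuk" has last vowel 'u'. The stems whose last vowel is 'u' (hisuk → hiolsuk, fivul → fiolvul) insert -ol- after the first vowel.
The other pattern: stems whose last vowel is 'a', 'e' or 'o' add the prefix so-.
So zubuk → zuolbuk.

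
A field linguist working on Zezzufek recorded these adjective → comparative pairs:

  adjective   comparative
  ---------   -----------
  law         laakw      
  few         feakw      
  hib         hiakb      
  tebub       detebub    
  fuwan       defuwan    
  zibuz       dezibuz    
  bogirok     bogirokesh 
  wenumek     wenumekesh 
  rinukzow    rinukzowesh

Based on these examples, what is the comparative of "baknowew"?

baknowewesh

hib and tebub both end in -b yet inflect differently (hiakb, detebub), so the final letter is not what conditions the rule; the number of vowels is.
"baknowew" has 3 vowels. The stems with 3 vowels (bogirok → bogirokesh, wenumek → wenumekesh, rinukzow → rinukzowesh) add -esh.
So baknowew → baknowewesh.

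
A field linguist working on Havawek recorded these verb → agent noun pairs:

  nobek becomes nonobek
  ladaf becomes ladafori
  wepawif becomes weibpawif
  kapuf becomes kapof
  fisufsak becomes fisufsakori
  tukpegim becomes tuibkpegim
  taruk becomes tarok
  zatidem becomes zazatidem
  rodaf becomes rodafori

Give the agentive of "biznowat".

biznowatori

zatidem and tukpegim both end in -m yet inflect differently (zazatidem, tuibkpegim), so the final letter is not what conditions the rule; the last vowel is.
"biznowat" has last vowel 'a'. The stems whose last vowel is 'a' (ladaf → ladafori, fisufsak → fisufsakori, rodaf → rodafori) add -ori.
So biznowat → biznowatori.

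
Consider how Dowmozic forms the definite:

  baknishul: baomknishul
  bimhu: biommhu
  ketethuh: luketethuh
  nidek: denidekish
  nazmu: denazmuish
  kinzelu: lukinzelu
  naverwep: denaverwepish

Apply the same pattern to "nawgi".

denawgiish

kinzelu and bimhu both end in -u yet inflect differently (lukinzelu, biommhu), so the final letter is not what conditions the rule; the first letter is.
"nawgi" begins with n-. The stems beginning with n- (nazmu → denazmuish, nidek → denidekish, naverwep → denaverwepish) add de- … -ish around the stem.
So nawgi → denawgiish.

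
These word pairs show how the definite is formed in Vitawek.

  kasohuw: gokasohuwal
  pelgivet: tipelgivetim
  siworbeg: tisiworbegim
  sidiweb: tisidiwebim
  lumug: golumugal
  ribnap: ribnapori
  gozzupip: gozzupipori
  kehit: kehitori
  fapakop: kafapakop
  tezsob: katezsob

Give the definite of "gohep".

tigohepim

sidiweb and tezsob both end in -b yet inflect differently (tisidiwebim, katezsob), so the final letter is not what conditions the rule; the last vowel is.
"gohep" has last vowel 'e'. The stems whose last vowel is 'e' (sidiweb → tisidiwebim, siworbeg → tisiworbegim, pelgivet → tipelgivetim) add ti- … -im around the stem.
So gohep → tigohepim.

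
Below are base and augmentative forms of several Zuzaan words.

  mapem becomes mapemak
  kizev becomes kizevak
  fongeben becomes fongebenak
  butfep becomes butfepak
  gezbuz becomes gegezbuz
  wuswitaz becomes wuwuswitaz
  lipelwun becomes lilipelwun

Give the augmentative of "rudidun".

rurudidun

fongeben and lipelwun both end in -n yet inflect differently (fongebenak, lilipelwun), so the final letter is not what conditions the rule; the last vowel is.
"rudidun" has last vowel 'u'. The stems whose last vowel is 'u' (gezbuz → gegezbuz, lipelwun → lilipelwun) repeat the first consonant+vowel as a prefix.
The other pattern: stems whose last vowel is 'e' add -ak.
So rudidun → rurudidun.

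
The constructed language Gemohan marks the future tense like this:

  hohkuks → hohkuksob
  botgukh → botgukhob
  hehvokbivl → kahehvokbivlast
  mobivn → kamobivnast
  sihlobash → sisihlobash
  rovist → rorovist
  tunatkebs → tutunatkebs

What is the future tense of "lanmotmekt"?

botgukh and sihlobash both end in -h yet inflect differently (botgukhob, sisihlobash), so the final letter is not what conditions the rule; the second-to-last letter is.
"lanmotmekt" has second-to-last letter 'k'. The stems whose second-to-last letter is 'k' (hohkuks → hohkuksob, botgukh → botgukhob) add -ob.
So lanmotmekt → lanmotmektob.

lanmotmektob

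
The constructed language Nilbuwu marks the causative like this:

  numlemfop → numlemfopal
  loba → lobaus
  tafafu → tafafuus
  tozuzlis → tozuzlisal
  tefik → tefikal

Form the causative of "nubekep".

nubekepal

tafafu and tefik both begin with t- yet inflect differently (tafafuus, tefikal), so the first letter is not what conditions the rule; whether the stem ends in a vowel or a consonant is.
"nubekep" ends in a consonant. The stems ending in a consonant (tefik → tefikal, numlemfop → numlemfopal, tozuzlis → tozuzlisal) add -al.
The other pattern: stems ending in a vowel add -us.
So nubekep → nubekepal.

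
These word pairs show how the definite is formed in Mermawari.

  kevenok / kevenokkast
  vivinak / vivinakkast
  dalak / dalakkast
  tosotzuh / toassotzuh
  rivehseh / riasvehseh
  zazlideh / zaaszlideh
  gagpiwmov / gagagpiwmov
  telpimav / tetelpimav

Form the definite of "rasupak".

kevenok and gagpiwmov both have last vowel 'o' yet inflect differently (kevenokkast, gagagpiwmov), so the last vowel is not what conditions the rule; the final letter is.
"rasupak" ends in -k. The stems ending in -k (kevenok → kevenokkast, vivinak → vivinakkast, dalak → dalakkast) double the final consonant and add -ast.
The other patterns: stems ending in -h insert -as- after the first vowel; stems ending in -v repeat the first consonant+vowel as a prefix.
So rasupak → rasupakkast.

rasupakkast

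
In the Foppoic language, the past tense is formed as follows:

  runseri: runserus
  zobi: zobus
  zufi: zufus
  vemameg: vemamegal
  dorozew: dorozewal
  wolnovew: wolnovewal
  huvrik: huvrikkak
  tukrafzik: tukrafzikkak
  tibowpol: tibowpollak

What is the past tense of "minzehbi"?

runseri and huvrik both have last vowel 'i' yet inflect differently (runserus, huvrikkak), so the last vowel is not what conditions the rule; the final letter is.
"minzehbi" ends in -i. The stems ending in -i (runseri → runserus, zobi → zobus, zufi → zufus) drop the final letter and add -us.
The other patterns: stems ending in -g or -w add -al; stems ending in -k or -l double the final consonant and add -ak.
So minzehbi → minzehbus.

minzehbus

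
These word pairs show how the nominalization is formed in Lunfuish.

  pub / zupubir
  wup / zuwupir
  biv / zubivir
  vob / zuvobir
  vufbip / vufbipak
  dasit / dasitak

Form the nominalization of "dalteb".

daltebak

wup and vufbip both end in -p yet inflect differently (zuwupir, vufbipak), so the final letter is not what conditions the rule; the number of vowels is.
"dalteb" has 2 vowels. The stems with 2 vowels (vufbip → vufbipak, dasit → dasitak) add -ak.
So dalteb → daltebak.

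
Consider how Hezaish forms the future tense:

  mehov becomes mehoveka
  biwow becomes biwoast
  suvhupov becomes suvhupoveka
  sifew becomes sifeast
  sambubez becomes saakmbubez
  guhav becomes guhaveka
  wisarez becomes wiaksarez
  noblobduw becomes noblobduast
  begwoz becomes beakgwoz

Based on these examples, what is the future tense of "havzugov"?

mehov and biwow both have last vowel 'o' yet inflect differently (mehoveka, biwoast), so the last vowel is not what conditions the rule; the final letter is.
"havzugov" ends in -v. The stems ending in -v (mehov → mehoveka, suvhupov → suvhupoveka, guhav → guhaveka) add -eka.
So havzugov → havzugoveka.

havzugoveka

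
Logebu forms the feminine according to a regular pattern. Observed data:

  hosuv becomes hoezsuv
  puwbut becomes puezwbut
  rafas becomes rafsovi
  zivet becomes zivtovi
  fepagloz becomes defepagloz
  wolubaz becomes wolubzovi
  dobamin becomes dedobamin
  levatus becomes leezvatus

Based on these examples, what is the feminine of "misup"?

levatus and rafas both end in -s yet inflect differently (leezvatus, rafsovi), so the final letter is not what conditions the rule; the last vowel is.
"misup" has last vowel 'u'. The stems whose last vowel is 'u' (levatus → leezvatus, hosuv → hoezsuv, puwbut → puezwbut) insert -ez- after the first vowel.
So misup → miezsup.

miezsup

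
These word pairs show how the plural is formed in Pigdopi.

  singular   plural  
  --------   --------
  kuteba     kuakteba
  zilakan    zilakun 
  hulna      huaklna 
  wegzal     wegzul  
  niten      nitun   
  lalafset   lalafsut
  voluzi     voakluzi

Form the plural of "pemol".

pemul

wegzal and kuteba both have last vowel 'a' yet inflect differently (wegzul, kuakteba), so the last vowel is not what conditions the rule; whether the stem ends in a vowel or a consonant is.
"pemol" ends in a consonant. The stems ending in a consonant (niten → nitun, wegzal → wegzul, zilakan → zilakun) change the last vowel to 'u'.
So pemol → pemul.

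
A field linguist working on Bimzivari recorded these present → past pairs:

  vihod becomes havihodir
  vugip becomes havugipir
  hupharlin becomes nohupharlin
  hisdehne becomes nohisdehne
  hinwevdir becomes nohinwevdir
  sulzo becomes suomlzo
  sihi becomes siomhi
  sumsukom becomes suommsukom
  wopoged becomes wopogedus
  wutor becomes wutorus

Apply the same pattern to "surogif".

vihod and wopoged both end in -d yet inflect differently (havihodir, wopogedus), so the final letter is not what conditions the rule; the first letter is.
"surogif" begins with s-. The stems beginning with s- (sulzo → suomlzo, sihi → siomhi, sumsukom → suommsukom) insert -om- after the first vowel.
So surogif → suomrogif.

suomrogif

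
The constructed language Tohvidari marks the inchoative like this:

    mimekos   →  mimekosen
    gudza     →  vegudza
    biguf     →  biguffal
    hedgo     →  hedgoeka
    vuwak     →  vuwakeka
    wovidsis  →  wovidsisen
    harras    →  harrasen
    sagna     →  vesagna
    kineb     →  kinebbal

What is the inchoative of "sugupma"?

harras and sagna both have last vowel 'a' yet inflect differently (harrasen, vesagna), so the last vowel is not what conditions the rule; the final letter is.
"sugupma" ends in -a. The stems ending in -a (sagna → vesagna, gudza → vegudza) add the prefix ve-.
The other patterns: stems ending in -s add -en; stems ending in -b or -f double the final consonant and add -al; stems ending in -k or -o add -eka.
So sugupma → vesugupma.

vesugupma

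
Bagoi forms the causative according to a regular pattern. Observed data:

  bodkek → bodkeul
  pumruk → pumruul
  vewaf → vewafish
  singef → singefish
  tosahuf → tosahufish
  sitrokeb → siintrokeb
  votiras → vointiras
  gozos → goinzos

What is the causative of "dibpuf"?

dibpufish

bodkek and singef both have last vowel 'e' yet inflect differently (bodkeul, singefish), so the last vowel is not what conditions the rule; the final letter is.
"dibpuf" ends in -f. The stems ending in -f (vewaf → vewafish, singef → singefish, tosahuf → tosahufish) add -ish.
The other patterns: stems ending in -k drop the final letter and add -ul; stems ending in -b or -s insert -in- after the first vowel.
So dibpuf → dibpufish.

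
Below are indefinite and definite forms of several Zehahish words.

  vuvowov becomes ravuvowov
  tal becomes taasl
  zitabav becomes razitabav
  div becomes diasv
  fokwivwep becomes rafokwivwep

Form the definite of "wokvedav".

zitabav and div both end in -v yet inflect differently (razitabav, diasv), so the final letter is not what conditions the rule; the number of vowels is.
"wokvedav" has 3 vowels. The stems with 3 vowels (zitabav → razitabav, vuvowov → ravuvowov, fokwivwep → rafokwivwep) add the prefix ra-.
So wokvedav → rawokvedav.

rawokvedav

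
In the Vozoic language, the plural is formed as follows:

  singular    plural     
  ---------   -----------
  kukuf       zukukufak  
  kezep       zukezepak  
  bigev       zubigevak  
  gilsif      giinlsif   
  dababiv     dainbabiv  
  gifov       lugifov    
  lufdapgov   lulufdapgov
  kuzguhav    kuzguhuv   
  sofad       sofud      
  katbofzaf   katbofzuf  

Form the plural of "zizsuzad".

zizsuzud

"zizsuzad" has last vowel 'a'. The stems whose last vowel is 'a' (kuzguhav → kuzguhuv, sofad → sofud, katbofzaf → katbofzuf) change the last vowel to 'u'.
The other patterns: stems whose last vowel is 'e' or 'u' add zu- … -ak around the stem; stems whose last vowel is 'i' insert -in- after the first vowel; stems whose last vowel is 'o' add the prefix lu-.
So zizsuzad → zizsuzud.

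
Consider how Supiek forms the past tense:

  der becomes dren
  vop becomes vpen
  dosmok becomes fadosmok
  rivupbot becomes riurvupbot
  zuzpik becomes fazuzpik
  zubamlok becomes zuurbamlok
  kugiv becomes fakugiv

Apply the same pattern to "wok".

"wok" has 1 vowel. The stems with 1 vowel (vop → vpen, der → dren) delete the last vowel and add -en.
So wok → wken.

wken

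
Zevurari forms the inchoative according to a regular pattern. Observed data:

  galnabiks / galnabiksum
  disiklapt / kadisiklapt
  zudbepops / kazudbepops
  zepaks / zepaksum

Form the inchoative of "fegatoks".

fegatoksum

"fegatoks" has second-to-last letter 'k'. The stems whose second-to-last letter is 'k' (galnabiks → galnabiksum, zepaks → zepaksum) add -um.
So fegatoks → fegatoksum.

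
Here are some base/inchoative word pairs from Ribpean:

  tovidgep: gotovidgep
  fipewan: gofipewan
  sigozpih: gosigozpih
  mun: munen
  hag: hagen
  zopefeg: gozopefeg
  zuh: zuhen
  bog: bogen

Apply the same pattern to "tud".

fipewan and mun both end in -n yet inflect differently (gofipewan, munen), so the final letter is not what conditions the rule; the number of vowels is.
"tud" has 1 vowel. The stems with 1 vowel (mun → munen, hag → hagen, zuh → zuhen) add -en.
The other pattern: stems with 3 vowels add the prefix go-.
So tud → tuden.

tuden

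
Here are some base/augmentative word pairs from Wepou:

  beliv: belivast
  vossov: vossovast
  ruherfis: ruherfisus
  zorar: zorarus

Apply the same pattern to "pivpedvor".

beliv and ruherfis both have last vowel 'i' yet inflect differently (belivast, ruherfisus), so the last vowel is not what conditions the rule; the final letter is.
"pivpedvor" ends in -r. The one such stem in the data (zorar → zorarus) adds -us, so the same rule applies.
The other pattern: stems ending in -v add -ast.
So pivpedvor → pivpedvorus.

pivpedvorus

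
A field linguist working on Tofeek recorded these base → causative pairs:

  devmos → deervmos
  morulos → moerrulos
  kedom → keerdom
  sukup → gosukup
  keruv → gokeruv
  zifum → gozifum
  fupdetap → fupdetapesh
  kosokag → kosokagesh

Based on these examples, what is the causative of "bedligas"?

kedom and zifum both end in -m yet inflect differently (keerdom, gozifum), so the final letter is not what conditions the rule; the last vowel is.
"bedligas" has last vowel 'a'. The stems whose last vowel is 'a' (fupdetap → fupdetapesh, kosokag → kosokagesh) add -esh.
So bedligas → bedligasesh.

bedligasesh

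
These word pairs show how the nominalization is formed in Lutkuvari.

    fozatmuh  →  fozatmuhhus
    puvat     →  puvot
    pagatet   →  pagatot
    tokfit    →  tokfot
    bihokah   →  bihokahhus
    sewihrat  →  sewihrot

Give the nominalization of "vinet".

vinot

puvat and bihokah both have last vowel 'a' yet inflect differently (puvot, bihokahhus), so the last vowel is not what conditions the rule; the final letter is.
"vinet" ends in -t. The stems ending in -t (puvat → puvot, tokfit → tokfot, pagatet → pagatot) change the last vowel to 'o'.
The other pattern: stems ending in -h double the final consonant and add -us.
So vinet → vinot.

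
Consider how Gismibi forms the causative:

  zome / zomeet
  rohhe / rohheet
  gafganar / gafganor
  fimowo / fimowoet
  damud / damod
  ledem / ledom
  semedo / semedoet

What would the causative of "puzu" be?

zome and ledem both have last vowel 'e' yet inflect differently (zomeet, ledom), so the last vowel is not what conditions the rule; whether the stem ends in a vowel or a consonant is.
"puzu" ends in a vowel. The stems ending in a vowel (zome → zomeet, rohhe → rohheet, semedo → semedoet) add -et.
So puzu → puzuet.

puzuet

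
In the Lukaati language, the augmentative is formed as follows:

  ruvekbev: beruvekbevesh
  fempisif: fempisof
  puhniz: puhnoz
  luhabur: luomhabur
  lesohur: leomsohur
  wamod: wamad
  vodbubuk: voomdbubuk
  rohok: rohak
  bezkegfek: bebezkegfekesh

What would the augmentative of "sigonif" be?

bezkegfek and rohok both end in -k yet inflect differently (bebezkegfekesh, rohak), so the final letter is not what conditions the rule; the last vowel is.
"sigonif" has last vowel 'i'. The stems whose last vowel is 'i' (puhniz → puhnoz, fempisif → fempisof) change the last vowel to 'o'.
The other patterns: stems whose last vowel is 'e' add be- … -esh around the stem; stems whose last vowel is 'o' change the last vowel to 'a'; stems whose last vowel is 'u' insert -om- after the first vowel.
So sigonif → sigonof.

sigonof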